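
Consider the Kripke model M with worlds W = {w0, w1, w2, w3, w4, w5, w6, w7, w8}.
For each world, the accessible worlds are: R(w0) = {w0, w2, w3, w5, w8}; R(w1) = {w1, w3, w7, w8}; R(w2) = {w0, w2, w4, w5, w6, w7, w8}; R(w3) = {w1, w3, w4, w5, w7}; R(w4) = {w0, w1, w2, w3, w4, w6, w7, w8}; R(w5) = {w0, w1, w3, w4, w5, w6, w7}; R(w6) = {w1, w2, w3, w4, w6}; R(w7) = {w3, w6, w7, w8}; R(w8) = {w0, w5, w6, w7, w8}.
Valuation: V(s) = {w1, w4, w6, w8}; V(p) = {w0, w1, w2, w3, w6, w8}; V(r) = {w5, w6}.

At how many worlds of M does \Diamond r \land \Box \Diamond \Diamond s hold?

Recall that \Box ψ holds at a world iff ψ holds at every accessible world, and \Diamond ψ holds iff ψ holds at some accessible world.
Let φ = \Diamond r \land \Box \Diamond \Diamond s. Evaluate φ at each world:
  w0 (successors {w0, w2, w3, w5, w8}): φ is true.
  w1 (successors {w1, w3, w7, w8}): φ is false.
  w2 (successors {w0, w2, w4, w5, w6, w7, w8}): φ is true.
  w3 (successors {w1, w3, w4, w5, w7}): φ is true.
  w4 (successors {w0, w1, w2, w3, w4, w6, w7, w8}): φ is true.
  w5 (successors {w0, w1, w3, w4, w5, w6, w7}): φ is true.
  w6 (successors {w1, w2, w3, w4, w6}): φ is true.
  w7 (successors {w3, w6, w7, w8}): φ is true.
  w8 (successors {w0, w5, w6, w7, w8}): φ is true.
For instance, at w6:
  At w6: \Diamond r is true, \Box \Diamond \Diamond s is true, so \Diamond r \land \Box \Diamond \Diamond s is true.
    At w6: \Diamond r requires r at some successor in {w1, w2, w3, w4, w6}.
      r holds at w6, so \Diamond r is true at w6.
    At w6: \Box \Diamond \Diamond s requires \Diamond \Diamond s at every successor {w1, w2, w3, w4, w6}.
      At w1: \Diamond \Diamond s is true.
      At w2: \Diamond \Diamond s is true.
      At w3: \Diamond \Diamond s is true.
      At w4: \Diamond \Diamond s is true.
      At w6: \Diamond \Diamond s is true.
    So \Box \Diamond \Diamond s is true at w6.
Satisfying worlds: {w0, w2, w3, w4, w5, w6, w7, w8}

8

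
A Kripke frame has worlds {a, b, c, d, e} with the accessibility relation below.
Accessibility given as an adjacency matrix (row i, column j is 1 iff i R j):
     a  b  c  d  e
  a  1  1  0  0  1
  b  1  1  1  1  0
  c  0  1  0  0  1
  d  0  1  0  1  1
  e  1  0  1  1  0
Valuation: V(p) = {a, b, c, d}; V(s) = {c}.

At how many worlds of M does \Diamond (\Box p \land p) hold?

Recall that \Box ψ holds at a world iff ψ holds at every accessible world, and \Diamond ψ holds iff ψ holds at some accessible world.
Let φ = \Diamond (\Box p \land p). Evaluate φ at each world:
  a (successors {a, b, e}): φ is true.
  b (successors {a, b, c, d}): φ is true.
  c (successors {b, e}): φ is true.
  d (successors {b, d, e}): φ is true.
  e (successors {a, c, d}): φ is false.
For instance, at d:
  At d: \Diamond (\Box p \land p) requires \Box p \land p at some successor in {b, d, e}.
    \Box p \land p holds at b, so \Diamond (\Box p \land p) is true at d.
      At b: \Box p is true, p is true, so \Box p \land p is true.
Satisfying worlds: {a, b, c, d}

4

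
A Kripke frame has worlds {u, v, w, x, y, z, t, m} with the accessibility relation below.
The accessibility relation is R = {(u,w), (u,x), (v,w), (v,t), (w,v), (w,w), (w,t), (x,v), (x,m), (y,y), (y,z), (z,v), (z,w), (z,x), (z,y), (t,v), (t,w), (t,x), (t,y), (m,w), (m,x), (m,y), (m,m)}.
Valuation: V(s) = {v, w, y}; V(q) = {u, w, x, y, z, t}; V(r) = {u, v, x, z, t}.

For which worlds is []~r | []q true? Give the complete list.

u, v, y

Let φ = []~r | []q. Evaluate φ at each world:
  u (successors {w, x}): φ is true.
  v (successors {w, t}): φ is true.
  w (successors {v, w, t}): φ is false.
  x (successors {v, m}): φ is false.
  y (successors {y, z}): φ is true.
  z (successors {v, w, x, y}): φ is false.
  t (successors {v, w, x, y}): φ is false.
  m (successors {w, x, y, m}): φ is false.
For instance, at y:
  At y: []~r is false, []q is true, so []~r | []q is true.
    At y: []~r requires ~r at every successor {y, z}.
      ~r fails at z, so []~r is false at y.
    At y: []q requires q at every successor {y, z}.
      At y: q is true.
      At z: q is true.
    So []q is true at y.
Satisfying worlds: {u, v, y}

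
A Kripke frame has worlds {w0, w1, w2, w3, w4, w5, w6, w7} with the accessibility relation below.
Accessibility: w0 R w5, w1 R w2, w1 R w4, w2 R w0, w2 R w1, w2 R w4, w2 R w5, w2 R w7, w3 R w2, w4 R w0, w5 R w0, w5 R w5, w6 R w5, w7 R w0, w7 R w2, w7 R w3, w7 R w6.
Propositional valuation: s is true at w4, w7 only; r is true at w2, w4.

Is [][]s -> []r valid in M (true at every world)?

Yes

Let φ = [][]s -> []r. Evaluate φ at each world:
  w0 (successors {w5}): φ is true.
  w1 (successors {w2, w4}): φ is true.
  w2 (successors {w0, w1, w4, w5, w7}): φ is true.
  w3 (successors {w2}): φ is true.
  w4 (successors {w0}): φ is true.
  w5 (successors {w0, w5}): φ is true.
  w6 (successors {w5}): φ is true.
  w7 (successors {w0, w2, w3, w6}): φ is true.
For instance, at w6:
  At w6: [][]s is false, []r is false, so [][]s -> []r is true.
    At w6: [][]s requires []s at every successor {w5}.
      []s fails at w5, so [][]s is false at w6.
    At w6: []r requires r at every successor {w5}.
      r fails at w5, so []r is false at w6.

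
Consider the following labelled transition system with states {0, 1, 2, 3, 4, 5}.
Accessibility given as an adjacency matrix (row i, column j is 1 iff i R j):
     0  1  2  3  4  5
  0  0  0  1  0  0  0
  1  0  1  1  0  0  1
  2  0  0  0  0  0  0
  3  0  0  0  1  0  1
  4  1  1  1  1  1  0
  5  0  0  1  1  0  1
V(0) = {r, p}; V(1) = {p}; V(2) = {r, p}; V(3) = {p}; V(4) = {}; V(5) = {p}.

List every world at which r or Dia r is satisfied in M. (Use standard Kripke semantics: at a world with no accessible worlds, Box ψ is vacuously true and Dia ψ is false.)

0, 1, 2, 4, 5

Let φ = r or Dia r. Evaluate φ at each world:
  0 (successors {2}): φ is true.
  1 (successors {1, 2, 5}): φ is true.
  2 (successors ∅): φ is true.
  3 (successors {3, 5}): φ is false.
  4 (successors {0, 1, 2, 3, 4}): φ is true.
  5 (successors {2, 3, 5}): φ is true.
For instance, at 1:
  At 1: r is false, Dia r is true, so r or Dia r is true.
    At 1: Dia r requires r at some successor in {1, 2, 5}.
      r holds at 2, so Dia r is true at 1.
Satisfying worlds: {0, 1, 2, 4, 5}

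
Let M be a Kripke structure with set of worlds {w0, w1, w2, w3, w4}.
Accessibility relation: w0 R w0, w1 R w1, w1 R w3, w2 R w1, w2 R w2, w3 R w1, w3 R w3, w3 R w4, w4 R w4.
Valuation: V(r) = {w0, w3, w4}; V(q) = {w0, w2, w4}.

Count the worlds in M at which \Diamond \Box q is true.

3

Let φ = \Diamond \Box q. Evaluate φ at each world:
  w0 (successors {w0}): φ is true.
  w1 (successors {w1, w3}): φ is false.
  w2 (successors {w1, w2}): φ is false.
  w3 (successors {w1, w3, w4}): φ is true.
  w4 (successors {w4}): φ is true.
For instance, at w1:
  At w1: \Diamond \Box q requires \Box q at some successor in {w1, w3}.
    At w1: \Box q is false.
    At w3: \Box q is false.
  So \Diamond \Box q is false at w1.
Satisfying worlds: {w0, w3, w4}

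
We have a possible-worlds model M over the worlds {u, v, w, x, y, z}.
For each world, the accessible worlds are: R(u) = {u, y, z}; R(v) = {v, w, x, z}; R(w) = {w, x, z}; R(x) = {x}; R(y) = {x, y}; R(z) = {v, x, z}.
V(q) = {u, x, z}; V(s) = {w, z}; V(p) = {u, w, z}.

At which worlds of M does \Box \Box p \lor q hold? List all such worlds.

Let φ = \Box \Box p \lor q. Evaluate φ at each world:
  u (successors {u, y, z}): φ is true.
  v (successors {v, w, x, z}): φ is false.
  w (successors {w, x, z}): φ is false.
  x (successors {x}): φ is true.
  y (successors {x, y}): φ is false.
  z (successors {v, x, z}): φ is true.
For instance, at y:
  At y: \Box \Box p is false, q is false, so \Box \Box p \lor q is false.
    At y: \Box \Box p requires \Box p at every successor {x, y}.
      \Box p fails at x, so \Box \Box p is false at y.
Satisfying worlds: {u, x, z}

u, x, z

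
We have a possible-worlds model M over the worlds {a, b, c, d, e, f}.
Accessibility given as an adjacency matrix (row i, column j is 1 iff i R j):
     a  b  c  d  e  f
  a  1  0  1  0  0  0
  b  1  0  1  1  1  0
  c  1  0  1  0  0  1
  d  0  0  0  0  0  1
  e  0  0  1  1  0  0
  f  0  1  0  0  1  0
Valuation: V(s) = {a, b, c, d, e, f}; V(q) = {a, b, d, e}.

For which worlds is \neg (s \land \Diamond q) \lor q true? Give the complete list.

Let φ = \neg (s \land \Diamond q) \lor q. Evaluate φ at each world:
  a (successors {a, c}): φ is true.
  b (successors {a, c, d, e}): φ is true.
  c (successors {a, c, f}): φ is false.
  d (successors {f}): φ is true.
  e (successors {c, d}): φ is true.
  f (successors {b, e}): φ is false.
For instance, at b:
  At b: \neg (s \land \Diamond q) is false, q is true, so \neg (s \land \Diamond q) \lor q is true.
    At b: s \land \Diamond q is true, so \neg (s \land \Diamond q) is false.
      At b: s is true, \Diamond q is true, so s \land \Diamond q is true.
Satisfying worlds: {a, b, d, e}

a, b, d, e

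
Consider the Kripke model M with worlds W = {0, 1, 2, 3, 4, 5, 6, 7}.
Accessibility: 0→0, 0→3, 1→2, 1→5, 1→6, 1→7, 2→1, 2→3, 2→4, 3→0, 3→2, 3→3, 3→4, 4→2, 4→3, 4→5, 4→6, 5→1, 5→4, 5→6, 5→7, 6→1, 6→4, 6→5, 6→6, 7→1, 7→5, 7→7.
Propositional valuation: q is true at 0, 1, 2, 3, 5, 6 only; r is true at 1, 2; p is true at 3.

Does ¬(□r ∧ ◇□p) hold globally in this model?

Yes

Recall that □ψ holds at a world iff ψ holds at every accessible world, and ◇ψ holds iff ψ holds at some accessible world.
Let φ = ¬(□r ∧ ◇□p). Evaluate φ at each world:
  0 (successors {0, 3}): φ is true.
  1 (successors {2, 5, 6, 7}): φ is true.
  2 (successors {1, 3, 4}): φ is true.
  3 (successors {0, 2, 3, 4}): φ is true.
  4 (successors {2, 3, 5, 6}): φ is true.
  5 (successors {1, 4, 6, 7}): φ is true.
  6 (successors {1, 4, 5, 6}): φ is true.
  7 (successors {1, 5, 7}): φ is true.
For instance, at 6:
  At 6: □r ∧ ◇□p is false, so ¬(□r ∧ ◇□p) is true.
    At 6: □r is false, ◇□p is false, so □r ∧ ◇□p is false.
      At 6: □r requires r at every successor {1, 4, 5, 6}.
        r fails at 4, so □r is false at 6.
      At 6: ◇□p requires □p at some successor in {1, 4, 5, 6}.
        At 1: □p is false.
        At 4: □p is false.
        At 5: □p is false.
        At 6: □p is false.
      So ◇□p is false at 6.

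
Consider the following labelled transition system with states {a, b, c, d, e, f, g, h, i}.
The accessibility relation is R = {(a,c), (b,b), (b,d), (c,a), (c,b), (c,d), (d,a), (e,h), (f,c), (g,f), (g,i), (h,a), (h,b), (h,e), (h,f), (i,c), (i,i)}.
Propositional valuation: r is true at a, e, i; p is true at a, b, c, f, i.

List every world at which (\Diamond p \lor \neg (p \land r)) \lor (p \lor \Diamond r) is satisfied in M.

Let φ = (\Diamond p \lor \neg (p \land r)) \lor (p \lor \Diamond r). Evaluate φ at each world:
  a (successors {c}): φ is true.
  b (successors {b, d}): φ is true.
  c (successors {a, b, d}): φ is true.
  d (successors {a}): φ is true.
  e (successors {h}): φ is true.
  f (successors {c}): φ is true.
  g (successors {f, i}): φ is true.
  h (successors {a, b, e, f}): φ is true.
  i (successors {c, i}): φ is true.
For instance, at b:
  At b: \Diamond p \lor \neg (p \land r) is true, p \lor \Diamond r is true, so (\Diamond p \lor \neg (p \land r)) \lor (p \lor \Diamond r) is true.
    At b: \Diamond p is true, \neg (p \land r) is true, so \Diamond p \lor \neg (p \land r) is true.
      At b: \Diamond p requires p at some successor in {b, d}.
        p holds at b, so \Diamond p is true at b.
    At b: p is true, \Diamond r is false, so p \lor \Diamond r is true.
      At b: \Diamond r requires r at some successor in {b, d}.
        At b: r is false.
        At d: r is false.
      So \Diamond r is false at b.
Satisfying worlds: {a, b, c, d, e, f, g, h, i}

a, b, c, d, e, f, g, h, i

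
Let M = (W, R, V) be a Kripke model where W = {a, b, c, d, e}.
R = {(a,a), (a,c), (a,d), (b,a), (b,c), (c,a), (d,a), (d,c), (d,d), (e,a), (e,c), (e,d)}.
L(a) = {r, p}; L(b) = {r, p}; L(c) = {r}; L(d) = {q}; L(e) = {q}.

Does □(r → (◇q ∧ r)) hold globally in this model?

No

Let φ = □(r → (◇q ∧ r)). Evaluate φ at each world:
  a (successors {a, c, d}): φ is false.
  b (successors {a, c}): φ is false.
  c (successors {a}): φ is true.
  d (successors {a, c, d}): φ is false.
  e (successors {a, c, d}): φ is false.
Detail at a (counterexample):
  At a: □(r → (◇q ∧ r)) requires r → (◇q ∧ r) at every successor {a, c, d}.
    r → (◇q ∧ r) fails at c, so □(r → (◇q ∧ r)) is false at a.
      At c: r is true, ◇q ∧ r is false, so r → (◇q ∧ r) is false.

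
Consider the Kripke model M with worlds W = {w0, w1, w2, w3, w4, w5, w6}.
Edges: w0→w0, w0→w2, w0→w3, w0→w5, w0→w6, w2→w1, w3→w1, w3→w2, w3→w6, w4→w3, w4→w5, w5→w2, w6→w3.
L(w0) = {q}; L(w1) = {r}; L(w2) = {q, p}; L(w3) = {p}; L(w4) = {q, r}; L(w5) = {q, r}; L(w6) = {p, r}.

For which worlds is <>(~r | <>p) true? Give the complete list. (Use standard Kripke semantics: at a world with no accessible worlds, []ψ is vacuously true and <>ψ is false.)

Recall that <>ψ holds at a world iff ψ holds at some accessible world.
Let φ = <>(~r | <>p). Evaluate φ at each world:
  w0 (successors {w0, w2, w3, w5, w6}): φ is true.
  w1 (successors ∅): φ is false.
  w2 (successors {w1}): φ is false.
  w3 (successors {w1, w2, w6}): φ is true.
  w4 (successors {w3, w5}): φ is true.
  w5 (successors {w2}): φ is true.
  w6 (successors {w3}): φ is true.
For instance, at w4:
  At w4: <>(~r | <>p) requires ~r | <>p at some successor in {w3, w5}.
    ~r | <>p holds at w3, so <>(~r | <>p) is true at w4.
      At w3: ~r is true, <>p is true, so ~r | <>p is true.
Satisfying worlds: {w0, w3, w4, w5, w6}

w0, w3, w4, w5, w6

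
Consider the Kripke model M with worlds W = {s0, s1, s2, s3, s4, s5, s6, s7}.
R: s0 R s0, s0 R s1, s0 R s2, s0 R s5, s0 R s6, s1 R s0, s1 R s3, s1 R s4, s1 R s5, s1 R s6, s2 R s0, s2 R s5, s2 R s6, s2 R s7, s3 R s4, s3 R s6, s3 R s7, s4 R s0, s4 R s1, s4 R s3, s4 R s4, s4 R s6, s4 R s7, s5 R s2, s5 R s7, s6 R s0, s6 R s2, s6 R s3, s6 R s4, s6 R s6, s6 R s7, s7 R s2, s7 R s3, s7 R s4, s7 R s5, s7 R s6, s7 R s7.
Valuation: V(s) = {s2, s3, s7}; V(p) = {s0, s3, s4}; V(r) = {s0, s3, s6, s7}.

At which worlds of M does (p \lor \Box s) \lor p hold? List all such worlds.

Recall that \Box ψ holds at a world iff ψ holds at every accessible world, and \Diamond ψ holds iff ψ holds at some accessible world.
Let φ = (p \lor \Box s) \lor p. Evaluate φ at each world:
  s0 (successors {s0, s1, s2, s5, s6}): φ is true.
  s1 (successors {s0, s3, s4, s5, s6}): φ is false.
  s2 (successors {s0, s5, s6, s7}): φ is false.
  s3 (successors {s4, s6, s7}): φ is true.
  s4 (successors {s0, s1, s3, s4, s6, s7}): φ is true.
  s5 (successors {s2, s7}): φ is true.
  s6 (successors {s0, s2, s3, s4, s6, s7}): φ is false.
  s7 (successors {s2, s3, s4, s5, s6, s7}): φ is false.
For instance, at s5:
  At s5: p \lor \Box s is true, p is false, so (p \lor \Box s) \lor p is true.
    At s5: p is false, \Box s is true, so p \lor \Box s is true.
      At s5: \Box s requires s at every successor {s2, s7}.
        At s2: s is true.
        At s7: s is true.
      So \Box s is true at s5.
Satisfying worlds: {s0, s3, s4, s5}

s0, s3, s4, s5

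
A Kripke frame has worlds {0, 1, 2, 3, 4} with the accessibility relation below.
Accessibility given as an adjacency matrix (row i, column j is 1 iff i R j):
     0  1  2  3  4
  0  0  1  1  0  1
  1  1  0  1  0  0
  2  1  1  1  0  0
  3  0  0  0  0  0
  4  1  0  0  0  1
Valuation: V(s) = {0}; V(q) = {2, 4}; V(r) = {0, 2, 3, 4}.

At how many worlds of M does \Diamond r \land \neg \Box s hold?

Let φ = \Diamond r \land \neg \Box s. Evaluate φ at each world:
  0 (successors {1, 2, 4}): φ is true.
  1 (successors {0, 2}): φ is true.
  2 (successors {0, 1, 2}): φ is true.
  3 (successors ∅): φ is false.
  4 (successors {0, 4}): φ is true.
For instance, at 2:
  At 2: \Diamond r is true, \neg \Box s is true, so \Diamond r \land \neg \Box s is true.
    At 2: \Diamond r requires r at some successor in {0, 1, 2}.
      r holds at 0, so \Diamond r is true at 2.
    At 2: \Box s is false, so \neg \Box s is true.
      At 2: \Box s requires s at every successor {0, 1, 2}.
        s fails at 1, so \Box s is false at 2.
Satisfying worlds: {0, 1, 2, 4}

4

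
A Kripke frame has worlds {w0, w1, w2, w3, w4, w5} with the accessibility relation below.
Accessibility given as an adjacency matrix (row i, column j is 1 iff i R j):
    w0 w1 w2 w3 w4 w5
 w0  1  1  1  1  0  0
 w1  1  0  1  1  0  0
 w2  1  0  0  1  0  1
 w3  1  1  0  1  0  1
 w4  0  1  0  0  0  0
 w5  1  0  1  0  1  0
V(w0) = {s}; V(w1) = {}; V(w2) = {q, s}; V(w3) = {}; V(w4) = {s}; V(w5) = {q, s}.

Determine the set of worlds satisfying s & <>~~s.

w0, w2, w5

Recall that <>ψ holds at a world iff ψ holds at some accessible world.
Let φ = s & <>~~s. Evaluate φ at each world:
  w0 (successors {w0, w1, w2, w3}): φ is true.
  w1 (successors {w0, w2, w3}): φ is false.
  w2 (successors {w0, w3, w5}): φ is true.
  w3 (successors {w0, w1, w3, w5}): φ is false.
  w4 (successors {w1}): φ is false.
  w5 (successors {w0, w2, w4}): φ is true.
For instance, at w3:
  At w3: s is false, <>~~s is true, so s & <>~~s is false.
    At w3: <>~~s requires ~~s at some successor in {w0, w1, w3, w5}.
      ~~s holds at w0, so <>~~s is true at w3.
Satisfying worlds: {w0, w2, w5}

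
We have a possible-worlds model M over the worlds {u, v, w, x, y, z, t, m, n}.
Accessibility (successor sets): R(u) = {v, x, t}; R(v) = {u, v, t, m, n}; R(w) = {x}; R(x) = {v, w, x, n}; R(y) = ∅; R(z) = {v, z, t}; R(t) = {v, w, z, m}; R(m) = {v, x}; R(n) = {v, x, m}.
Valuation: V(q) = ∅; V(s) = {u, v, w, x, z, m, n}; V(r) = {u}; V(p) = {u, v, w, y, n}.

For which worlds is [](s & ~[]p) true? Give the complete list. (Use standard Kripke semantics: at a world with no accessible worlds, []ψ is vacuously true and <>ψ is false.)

Let φ = [](s & ~[]p). Evaluate φ at each world:
  u (successors {v, x, t}): φ is false.
  v (successors {u, v, t, m, n}): φ is false.
  w (successors {x}): φ is true.
  x (successors {v, w, x, n}): φ is true.
  y (successors ∅): φ is true.
  z (successors {v, z, t}): φ is false.
  t (successors {v, w, z, m}): φ is true.
  m (successors {v, x}): φ is true.
  n (successors {v, x, m}): φ is true.
For instance, at m:
  At m: [](s & ~[]p) requires s & ~[]p at every successor {v, x}.
      At v: s is true, ~[]p is true, so s & ~[]p is true.
      At x: s is true, ~[]p is true, so s & ~[]p is true.
  So [](s & ~[]p) is true at m.
Satisfying worlds: {w, x, y, t, m, n}

w, x, y, t, m, n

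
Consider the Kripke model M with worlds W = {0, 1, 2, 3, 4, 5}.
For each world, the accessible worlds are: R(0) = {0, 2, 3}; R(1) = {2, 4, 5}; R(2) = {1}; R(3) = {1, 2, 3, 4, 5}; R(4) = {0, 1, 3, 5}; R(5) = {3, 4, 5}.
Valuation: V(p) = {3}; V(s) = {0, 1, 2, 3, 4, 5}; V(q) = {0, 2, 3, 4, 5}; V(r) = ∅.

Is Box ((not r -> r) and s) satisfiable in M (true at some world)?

Let φ = Box ((not r -> r) and s). Evaluate φ at each world:
  0 (successors {0, 2, 3}): φ is false.
  1 (successors {2, 4, 5}): φ is false.
  2 (successors {1}): φ is false.
  3 (successors {1, 2, 3, 4, 5}): φ is false.
  4 (successors {0, 1, 3, 5}): φ is false.
  5 (successors {3, 4, 5}): φ is false.
For instance, at 0:
  At 0: Box ((not r -> r) and s) requires (not r -> r) and s at every successor {0, 2, 3}.
    (not r -> r) and s fails at 0, so Box ((not r -> r) and s) is false at 0.

No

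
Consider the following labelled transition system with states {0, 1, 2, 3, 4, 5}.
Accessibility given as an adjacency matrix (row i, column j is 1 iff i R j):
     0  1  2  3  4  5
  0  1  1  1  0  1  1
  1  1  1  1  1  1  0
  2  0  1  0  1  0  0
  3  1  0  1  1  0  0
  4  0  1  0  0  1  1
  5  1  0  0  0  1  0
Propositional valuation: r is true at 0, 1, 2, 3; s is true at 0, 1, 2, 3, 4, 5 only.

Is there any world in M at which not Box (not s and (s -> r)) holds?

Let φ = not Box (not s and (s -> r)). Evaluate φ at each world:
  0 (successors {0, 1, 2, 4, 5}): φ is true.
  1 (successors {0, 1, 2, 3, 4}): φ is true.
  2 (successors {1, 3}): φ is true.
  3 (successors {0, 2, 3}): φ is true.
  4 (successors {1, 4, 5}): φ is true.
  5 (successors {0, 4}): φ is true.
Detail at 0 (witness):
  At 0: Box (not s and (s -> r)) is false, so not Box (not s and (s -> r)) is true.
    At 0: Box (not s and (s -> r)) requires not s and (s -> r) at every successor {0, 1, 2, 4, 5}.
      not s and (s -> r) fails at 0, so Box (not s and (s -> r)) is false at 0.

Yes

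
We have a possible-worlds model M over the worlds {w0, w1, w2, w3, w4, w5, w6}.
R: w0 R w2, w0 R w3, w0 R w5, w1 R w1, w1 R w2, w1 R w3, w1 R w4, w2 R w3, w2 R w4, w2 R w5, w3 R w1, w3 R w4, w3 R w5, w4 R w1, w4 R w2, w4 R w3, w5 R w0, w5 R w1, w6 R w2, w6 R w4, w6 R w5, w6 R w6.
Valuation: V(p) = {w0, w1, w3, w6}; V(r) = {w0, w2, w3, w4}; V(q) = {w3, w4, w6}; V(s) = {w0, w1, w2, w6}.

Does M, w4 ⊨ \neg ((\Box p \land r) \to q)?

At w4: (\Box p \land r) \to q is true, so \neg ((\Box p \land r) \to q) is false.
  At w4: \Box p \land r is false, q is true, so (\Box p \land r) \to q is true.
    At w4: \Box p is false, r is true, so \Box p \land r is false.
      At w4: \Box p requires p at every successor {w1, w2, w3}.
        p fails at w2, so \Box p is false at w4.

No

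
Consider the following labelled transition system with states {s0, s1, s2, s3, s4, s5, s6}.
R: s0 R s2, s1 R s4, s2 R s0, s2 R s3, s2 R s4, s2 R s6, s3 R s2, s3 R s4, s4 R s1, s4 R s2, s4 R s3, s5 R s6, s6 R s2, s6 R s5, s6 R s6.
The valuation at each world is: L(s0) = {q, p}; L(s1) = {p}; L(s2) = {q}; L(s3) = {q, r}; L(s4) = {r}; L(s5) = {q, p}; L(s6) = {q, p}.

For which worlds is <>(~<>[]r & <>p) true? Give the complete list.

s0, s2, s3, s4, s5, s6

Let φ = <>(~<>[]r & <>p). Evaluate φ at each world:
  s0 (successors {s2}): φ is true.
  s1 (successors {s4}): φ is false.
  s2 (successors {s0, s3, s4, s6}): φ is true.
  s3 (successors {s2, s4}): φ is true.
  s4 (successors {s1, s2, s3}): φ is true.
  s5 (successors {s6}): φ is true.
  s6 (successors {s2, s5, s6}): φ is true.
For instance, at s1:
  At s1: <>(~<>[]r & <>p) requires ~<>[]r & <>p at some successor in {s4}.
    At s4: ~<>[]r & <>p is false.
  So <>(~<>[]r & <>p) is false at s1.
Satisfying worlds: {s0, s2, s3, s4, s5, s6}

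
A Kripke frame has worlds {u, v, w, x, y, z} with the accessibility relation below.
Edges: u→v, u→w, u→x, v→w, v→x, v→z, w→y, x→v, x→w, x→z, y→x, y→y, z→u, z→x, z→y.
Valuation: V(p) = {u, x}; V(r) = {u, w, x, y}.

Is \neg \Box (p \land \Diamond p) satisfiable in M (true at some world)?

Let φ = \neg \Box (p \land \Diamond p). Evaluate φ at each world:
  u (successors {v, w, x}): φ is true.
  v (successors {w, x, z}): φ is true.
  w (successors {y}): φ is true.
  x (successors {v, w, z}): φ is true.
  y (successors {x, y}): φ is true.
  z (successors {u, x, y}): φ is true.
Detail at u (witness):
  At u: \Box (p \land \Diamond p) is false, so \neg \Box (p \land \Diamond p) is true.
    At u: \Box (p \land \Diamond p) requires p \land \Diamond p at every successor {v, w, x}.
      p \land \Diamond p fails at v, so \Box (p \land \Diamond p) is false at u.

Yes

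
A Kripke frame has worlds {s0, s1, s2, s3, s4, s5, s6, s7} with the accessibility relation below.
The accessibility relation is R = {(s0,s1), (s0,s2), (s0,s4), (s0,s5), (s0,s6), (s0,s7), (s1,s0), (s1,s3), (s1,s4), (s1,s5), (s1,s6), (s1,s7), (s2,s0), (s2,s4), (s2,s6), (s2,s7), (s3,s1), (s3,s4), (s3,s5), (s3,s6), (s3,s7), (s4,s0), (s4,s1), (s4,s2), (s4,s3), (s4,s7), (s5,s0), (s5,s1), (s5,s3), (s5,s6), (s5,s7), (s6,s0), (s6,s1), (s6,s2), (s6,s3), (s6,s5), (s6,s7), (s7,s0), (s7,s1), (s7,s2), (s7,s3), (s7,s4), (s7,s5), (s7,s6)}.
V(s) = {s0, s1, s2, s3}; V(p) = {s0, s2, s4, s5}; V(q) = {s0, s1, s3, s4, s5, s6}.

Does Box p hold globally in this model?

No

Let φ = Box p. Evaluate φ at each world:
  s0 (successors {s1, s2, s4, s5, s6, s7}): φ is false.
  s1 (successors {s0, s3, s4, s5, s6, s7}): φ is false.
  s2 (successors {s0, s4, s6, s7}): φ is false.
  s3 (successors {s1, s4, s5, s6, s7}): φ is false.
  s4 (successors {s0, s1, s2, s3, s7}): φ is false.
  s5 (successors {s0, s1, s3, s6, s7}): φ is false.
  s6 (successors {s0, s1, s2, s3, s5, s7}): φ is false.
  s7 (successors {s0, s1, s2, s3, s4, s5, s6}): φ is false.
Detail at s0 (counterexample):
  At s0: Box p requires p at every successor {s1, s2, s4, s5, s6, s7}.
    p fails at s1, so Box p is false at s0.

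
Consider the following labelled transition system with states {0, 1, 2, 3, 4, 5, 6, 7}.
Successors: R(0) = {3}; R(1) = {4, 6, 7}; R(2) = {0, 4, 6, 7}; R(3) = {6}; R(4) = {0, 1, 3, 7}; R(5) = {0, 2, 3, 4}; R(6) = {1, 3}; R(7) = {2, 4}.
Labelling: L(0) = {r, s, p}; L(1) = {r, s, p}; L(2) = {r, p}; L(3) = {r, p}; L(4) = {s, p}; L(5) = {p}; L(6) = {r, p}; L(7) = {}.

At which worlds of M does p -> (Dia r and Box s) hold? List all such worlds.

Let φ = p -> (Dia r and Box s). Evaluate φ at each world:
  0 (successors {3}): φ is false.
  1 (successors {4, 6, 7}): φ is false.
  2 (successors {0, 4, 6, 7}): φ is false.
  3 (successors {6}): φ is false.
  4 (successors {0, 1, 3, 7}): φ is false.
  5 (successors {0, 2, 3, 4}): φ is false.
  6 (successors {1, 3}): φ is false.
  7 (successors {2, 4}): φ is true.
For instance, at 2:
  At 2: p is true, Dia r and Box s is false, so p -> (Dia r and Box s) is false.
    At 2: Dia r is true, Box s is false, so Dia r and Box s is false.
      At 2: Dia r requires r at some successor in {0, 4, 6, 7}.
        r holds at 0, so Dia r is true at 2.
      At 2: Box s requires s at every successor {0, 4, 6, 7}.
        s fails at 6, so Box s is false at 2.
Satisfying worlds: {7}

7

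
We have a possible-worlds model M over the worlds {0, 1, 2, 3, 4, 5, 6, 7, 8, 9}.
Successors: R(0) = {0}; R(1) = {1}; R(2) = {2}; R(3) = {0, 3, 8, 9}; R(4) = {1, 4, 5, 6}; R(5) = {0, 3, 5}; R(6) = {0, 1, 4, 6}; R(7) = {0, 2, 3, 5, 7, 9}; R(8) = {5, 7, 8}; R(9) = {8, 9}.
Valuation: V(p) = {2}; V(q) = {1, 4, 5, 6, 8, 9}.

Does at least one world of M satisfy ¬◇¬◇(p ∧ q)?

No

Let φ = ¬◇¬◇(p ∧ q). Evaluate φ at each world:
  0 (successors {0}): φ is false.
  1 (successors {1}): φ is false.
  2 (successors {2}): φ is false.
  3 (successors {0, 3, 8, 9}): φ is false.
  4 (successors {1, 4, 5, 6}): φ is false.
  5 (successors {0, 3, 5}): φ is false.
  6 (successors {0, 1, 4, 6}): φ is false.
  7 (successors {0, 2, 3, 5, 7, 9}): φ is false.
  8 (successors {5, 7, 8}): φ is false.
  9 (successors {8, 9}): φ is false.
For instance, at 5:
  At 5: ◇¬◇(p ∧ q) is true, so ¬◇¬◇(p ∧ q) is false.
    At 5: ◇¬◇(p ∧ q) requires ¬◇(p ∧ q) at some successor in {0, 3, 5}.
      ¬◇(p ∧ q) holds at 0, so ◇¬◇(p ∧ q) is true at 5.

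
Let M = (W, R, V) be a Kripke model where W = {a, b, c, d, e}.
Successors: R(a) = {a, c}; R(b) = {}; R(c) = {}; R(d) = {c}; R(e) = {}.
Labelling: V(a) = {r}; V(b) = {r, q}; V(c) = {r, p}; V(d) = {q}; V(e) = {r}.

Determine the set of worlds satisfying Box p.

b, c, d, e

Let φ = Box p. Evaluate φ at each world:
  a (successors {a, c}): φ is false.
  b (successors ∅): φ is true.
  c (successors ∅): φ is true.
  d (successors {c}): φ is true.
  e (successors ∅): φ is true.
For instance, at d:
  At d: Box p requires p at every successor {c}.
    At c: p is true.
  So Box p is true at d.
Satisfying worlds: {b, c, d, e}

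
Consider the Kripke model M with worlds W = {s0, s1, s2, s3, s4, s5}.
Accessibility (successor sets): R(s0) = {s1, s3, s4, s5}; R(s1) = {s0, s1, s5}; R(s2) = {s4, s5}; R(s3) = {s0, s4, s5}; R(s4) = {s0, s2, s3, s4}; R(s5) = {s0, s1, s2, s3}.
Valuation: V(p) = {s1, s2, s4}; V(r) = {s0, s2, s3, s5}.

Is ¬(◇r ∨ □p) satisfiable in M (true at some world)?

Let φ = ¬(◇r ∨ □p). Evaluate φ at each world:
  s0 (successors {s1, s3, s4, s5}): φ is false.
  s1 (successors {s0, s1, s5}): φ is false.
  s2 (successors {s4, s5}): φ is false.
  s3 (successors {s0, s4, s5}): φ is false.
  s4 (successors {s0, s2, s3, s4}): φ is false.
  s5 (successors {s0, s1, s2, s3}): φ is false.
For instance, at s1:
  At s1: ◇r ∨ □p is true, so ¬(◇r ∨ □p) is false.
    At s1: ◇r is true, □p is false, so ◇r ∨ □p is true.
      At s1: ◇r requires r at some successor in {s0, s1, s5}.
        r holds at s0, so ◇r is true at s1.
      At s1: □p requires p at every successor {s0, s1, s5}.
        p fails at s0, so □p is false at s1.

No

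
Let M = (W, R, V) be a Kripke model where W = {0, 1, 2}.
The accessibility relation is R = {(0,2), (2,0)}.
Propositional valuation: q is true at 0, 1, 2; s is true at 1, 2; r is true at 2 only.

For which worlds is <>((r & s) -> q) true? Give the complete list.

0, 2

Recall that <>ψ holds at a world iff ψ holds at some accessible world.
Let φ = <>((r & s) -> q). Evaluate φ at each world:
  0 (successors {2}): φ is true.
  1 (successors ∅): φ is false.
  2 (successors {0}): φ is true.
For instance, at 2:
  At 2: <>((r & s) -> q) requires (r & s) -> q at some successor in {0}.
    (r & s) -> q holds at 0, so <>((r & s) -> q) is true at 2.
Satisfying worlds: {0, 2}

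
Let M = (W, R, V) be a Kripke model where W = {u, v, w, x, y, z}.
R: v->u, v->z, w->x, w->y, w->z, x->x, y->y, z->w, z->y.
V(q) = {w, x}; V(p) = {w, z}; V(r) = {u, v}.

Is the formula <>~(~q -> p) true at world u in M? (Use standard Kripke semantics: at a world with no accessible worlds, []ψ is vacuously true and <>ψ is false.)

No

At u: no accessible worlds, so <>~(~q -> p) is false.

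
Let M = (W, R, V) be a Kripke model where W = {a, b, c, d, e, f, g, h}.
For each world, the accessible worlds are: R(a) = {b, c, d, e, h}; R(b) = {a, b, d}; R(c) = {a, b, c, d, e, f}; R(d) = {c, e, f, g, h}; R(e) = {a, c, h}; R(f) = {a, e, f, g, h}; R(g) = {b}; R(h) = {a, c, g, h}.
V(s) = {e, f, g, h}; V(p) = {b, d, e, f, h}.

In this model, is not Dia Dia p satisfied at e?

Recall that Dia ψ holds at a world iff ψ holds at some accessible world.
At e: Dia Dia p is true, so not Dia Dia p is false.
  At e: Dia Dia p requires Dia p at some successor in {a, c, h}.
    Dia p holds at a, so Dia Dia p is true at e.
      At a: Dia p requires p at some successor in {b, c, d, e, h}.
        p holds at b, so Dia p is true at a.

No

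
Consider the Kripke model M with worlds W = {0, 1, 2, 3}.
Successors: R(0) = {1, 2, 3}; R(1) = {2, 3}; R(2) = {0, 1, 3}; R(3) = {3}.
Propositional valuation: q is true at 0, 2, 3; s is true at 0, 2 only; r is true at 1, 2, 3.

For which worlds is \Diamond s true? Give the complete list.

0, 1, 2

Recall that \Diamond ψ holds at a world iff ψ holds at some accessible world.
Let φ = \Diamond s. Evaluate φ at each world:
  0 (successors {1, 2, 3}): φ is true.
  1 (successors {2, 3}): φ is true.
  2 (successors {0, 1, 3}): φ is true.
  3 (successors {3}): φ is false.
For instance, at 1:
  At 1: \Diamond s requires s at some successor in {2, 3}.
    s holds at 2, so \Diamond s is true at 1.
Satisfying worlds: {0, 1, 2}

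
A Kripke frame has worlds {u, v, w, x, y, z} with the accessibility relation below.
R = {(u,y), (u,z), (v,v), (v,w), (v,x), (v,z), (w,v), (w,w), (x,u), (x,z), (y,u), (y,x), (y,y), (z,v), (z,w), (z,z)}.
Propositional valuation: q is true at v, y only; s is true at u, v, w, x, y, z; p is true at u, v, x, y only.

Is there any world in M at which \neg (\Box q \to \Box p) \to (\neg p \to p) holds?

Let φ = \neg (\Box q \to \Box p) \to (\neg p \to p). Evaluate φ at each world:
  u (successors {y, z}): φ is true.
  v (successors {v, w, x, z}): φ is true.
  w (successors {v, w}): φ is true.
  x (successors {u, z}): φ is true.
  y (successors {u, x, y}): φ is true.
  z (successors {v, w, z}): φ is true.
Detail at u (witness):
  At u: \neg (\Box q \to \Box p) is false, \neg p \to p is true, so \neg (\Box q \to \Box p) \to (\neg p \to p) is true.
    At u: \Box q \to \Box p is true, so \neg (\Box q \to \Box p) is false.
      At u: \Box q is false, \Box p is false, so \Box q \to \Box p is true.

Yes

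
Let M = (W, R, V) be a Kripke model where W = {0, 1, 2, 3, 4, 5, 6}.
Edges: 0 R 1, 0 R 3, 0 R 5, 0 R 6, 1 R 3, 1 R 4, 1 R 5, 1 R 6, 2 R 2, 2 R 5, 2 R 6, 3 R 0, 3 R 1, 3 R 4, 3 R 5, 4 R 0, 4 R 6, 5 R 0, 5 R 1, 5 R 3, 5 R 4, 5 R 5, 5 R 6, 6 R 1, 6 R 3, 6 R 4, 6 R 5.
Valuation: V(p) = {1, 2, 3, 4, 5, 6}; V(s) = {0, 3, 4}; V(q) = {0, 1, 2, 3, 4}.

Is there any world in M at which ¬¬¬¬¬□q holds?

Let φ = ¬¬¬¬¬□q. Evaluate φ at each world:
  0 (successors {1, 3, 5, 6}): φ is true.
  1 (successors {3, 4, 5, 6}): φ is true.
  2 (successors {2, 5, 6}): φ is true.
  3 (successors {0, 1, 4, 5}): φ is true.
  4 (successors {0, 6}): φ is true.
  5 (successors {0, 1, 3, 4, 5, 6}): φ is true.
  6 (successors {1, 3, 4, 5}): φ is true.
Detail at 0 (witness):
  At 0: ¬¬¬¬□q is false, so ¬¬¬¬¬□q is true.
    At 0: ¬¬¬□q is true, so ¬¬¬¬□q is false.
      At 0: ¬¬□q is false, so ¬¬¬□q is true.

Yes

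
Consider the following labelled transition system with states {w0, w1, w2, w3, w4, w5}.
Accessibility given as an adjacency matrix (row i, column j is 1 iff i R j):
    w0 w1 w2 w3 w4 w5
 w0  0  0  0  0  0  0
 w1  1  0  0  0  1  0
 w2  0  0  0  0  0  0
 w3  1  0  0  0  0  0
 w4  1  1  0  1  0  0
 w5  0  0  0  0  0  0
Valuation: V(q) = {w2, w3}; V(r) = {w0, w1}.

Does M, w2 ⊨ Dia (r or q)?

No

Recall that Dia ψ holds at a world iff ψ holds at some accessible world.
At w2: no accessible worlds, so Dia (r or q) is false.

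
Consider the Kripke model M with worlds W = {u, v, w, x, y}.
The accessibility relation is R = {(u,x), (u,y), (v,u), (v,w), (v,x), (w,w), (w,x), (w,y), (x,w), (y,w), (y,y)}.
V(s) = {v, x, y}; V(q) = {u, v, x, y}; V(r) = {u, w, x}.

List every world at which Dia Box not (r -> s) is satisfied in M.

Let φ = Dia Box not (r -> s). Evaluate φ at each world:
  u (successors {x, y}): φ is true.
  v (successors {u, w, x}): φ is true.
  w (successors {w, x, y}): φ is true.
  x (successors {w}): φ is false.
  y (successors {w, y}): φ is false.
For instance, at y:
  At y: Dia Box not (r -> s) requires Box not (r -> s) at some successor in {w, y}.
    At w: Box not (r -> s) is false.
    At y: Box not (r -> s) is false.
  So Dia Box not (r -> s) is false at y.
Satisfying worlds: {u, v, w}

u, v, w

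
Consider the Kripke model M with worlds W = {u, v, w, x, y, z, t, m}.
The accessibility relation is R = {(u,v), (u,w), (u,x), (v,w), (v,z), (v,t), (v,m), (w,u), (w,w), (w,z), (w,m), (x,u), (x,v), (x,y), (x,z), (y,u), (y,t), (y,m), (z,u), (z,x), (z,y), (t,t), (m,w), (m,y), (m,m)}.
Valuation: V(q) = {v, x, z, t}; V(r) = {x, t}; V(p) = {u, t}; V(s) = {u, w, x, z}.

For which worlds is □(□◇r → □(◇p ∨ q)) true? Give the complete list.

Let φ = □(□◇r → □(◇p ∨ q)). Evaluate φ at each world:
  u (successors {v, w, x}): φ is false.
  v (successors {w, z, t, m}): φ is true.
  w (successors {u, w, z, m}): φ is true.
  x (successors {u, v, y, z}): φ is true.
  y (successors {u, t, m}): φ is true.
  z (successors {u, x, y}): φ is false.
  t (successors {t}): φ is true.
  m (successors {w, y, m}): φ is true.
For instance, at t:
  At t: □(□◇r → □(◇p ∨ q)) requires □◇r → □(◇p ∨ q) at every successor {t}.
      At t: □◇r is true, □(◇p ∨ q) is true, so □◇r → □(◇p ∨ q) is true.
  So □(□◇r → □(◇p ∨ q)) is true at t.
Satisfying worlds: {v, w, x, y, t, m}

v, w, x, y, t, m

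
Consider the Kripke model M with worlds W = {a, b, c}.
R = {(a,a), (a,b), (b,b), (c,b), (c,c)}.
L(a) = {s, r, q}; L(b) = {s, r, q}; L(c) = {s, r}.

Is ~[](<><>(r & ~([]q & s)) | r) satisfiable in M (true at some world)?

Let φ = ~[](<><>(r & ~([]q & s)) | r). Evaluate φ at each world:
  a (successors {a, b}): φ is false.
  b (successors {b}): φ is false.
  c (successors {b, c}): φ is false.
For instance, at c:
  At c: [](<><>(r & ~([]q & s)) | r) is true, so ~[](<><>(r & ~([]q & s)) | r) is false.
    At c: [](<><>(r & ~([]q & s)) | r) requires <><>(r & ~([]q & s)) | r at every successor {b, c}.
      At b: <><>(r & ~([]q & s)) | r is true.
      At c: <><>(r & ~([]q & s)) | r is true.
    So [](<><>(r & ~([]q & s)) | r) is true at c.

No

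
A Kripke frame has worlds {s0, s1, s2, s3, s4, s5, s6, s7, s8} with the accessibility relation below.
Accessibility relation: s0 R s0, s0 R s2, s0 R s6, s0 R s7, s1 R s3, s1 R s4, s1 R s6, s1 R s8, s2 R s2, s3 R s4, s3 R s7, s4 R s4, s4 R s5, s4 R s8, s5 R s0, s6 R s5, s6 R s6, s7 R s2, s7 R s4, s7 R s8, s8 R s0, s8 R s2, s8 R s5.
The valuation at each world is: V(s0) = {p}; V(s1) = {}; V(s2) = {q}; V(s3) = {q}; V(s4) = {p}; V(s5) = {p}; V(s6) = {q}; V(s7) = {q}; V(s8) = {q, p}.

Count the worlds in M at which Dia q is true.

Let φ = Dia q. Evaluate φ at each world:
  s0 (successors {s0, s2, s6, s7}): φ is true.
  s1 (successors {s3, s4, s6, s8}): φ is true.
  s2 (successors {s2}): φ is true.
  s3 (successors {s4, s7}): φ is true.
  s4 (successors {s4, s5, s8}): φ is true.
  s5 (successors {s0}): φ is false.
  s6 (successors {s5, s6}): φ is true.
  s7 (successors {s2, s4, s8}): φ is true.
  s8 (successors {s0, s2, s5}): φ is true.
For instance, at s8:
  At s8: Dia q requires q at some successor in {s0, s2, s5}.
    q holds at s2, so Dia q is true at s8.
Satisfying worlds: {s0, s1, s2, s3, s4, s6, s7, s8}

8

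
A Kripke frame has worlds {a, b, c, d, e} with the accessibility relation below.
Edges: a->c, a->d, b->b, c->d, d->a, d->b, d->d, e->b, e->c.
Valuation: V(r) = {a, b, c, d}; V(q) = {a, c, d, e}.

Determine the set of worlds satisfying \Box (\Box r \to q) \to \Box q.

a, b, c, d, e

Recall that \Box ψ holds at a world iff ψ holds at every accessible world, and \Diamond ψ holds iff ψ holds at some accessible world.
Let φ = \Box (\Box r \to q) \to \Box q. Evaluate φ at each world:
  a (successors {c, d}): φ is true.
  b (successors {b}): φ is true.
  c (successors {d}): φ is true.
  d (successors {a, b, d}): φ is true.
  e (successors {b, c}): φ is true.
For instance, at e:
  At e: \Box (\Box r \to q) is false, \Box q is false, so \Box (\Box r \to q) \to \Box q is true.
    At e: \Box (\Box r \to q) requires \Box r \to q at every successor {b, c}.
      \Box r \to q fails at b, so \Box (\Box r \to q) is false at e.
    At e: \Box q requires q at every successor {b, c}.
      q fails at b, so \Box q is false at e.
Satisfying worlds: {a, b, c, d, e}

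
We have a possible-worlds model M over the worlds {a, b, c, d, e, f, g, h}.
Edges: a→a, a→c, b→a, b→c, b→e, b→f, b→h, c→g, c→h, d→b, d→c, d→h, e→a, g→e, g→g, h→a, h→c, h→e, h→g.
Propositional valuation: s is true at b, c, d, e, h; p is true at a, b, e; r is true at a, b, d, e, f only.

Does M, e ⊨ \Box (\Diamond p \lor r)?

At e: \Box (\Diamond p \lor r) requires \Diamond p \lor r at every successor {a}.
    At a: \Diamond p is true, r is true, so \Diamond p \lor r is true.
      At a: \Diamond p requires p at some successor in {a, c}.
        p holds at a, so \Diamond p is true at a.
So \Box (\Diamond p \lor r) is true at e.

Yes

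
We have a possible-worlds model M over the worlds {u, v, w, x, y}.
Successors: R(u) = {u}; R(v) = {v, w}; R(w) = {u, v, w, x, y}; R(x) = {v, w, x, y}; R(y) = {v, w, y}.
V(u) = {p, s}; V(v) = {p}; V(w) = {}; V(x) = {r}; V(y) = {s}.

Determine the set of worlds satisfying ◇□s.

Let φ = ◇□s. Evaluate φ at each world:
  u (successors {u}): φ is true.
  v (successors {v, w}): φ is false.
  w (successors {u, v, w, x, y}): φ is true.
  x (successors {v, w, x, y}): φ is false.
  y (successors {v, w, y}): φ is false.
For instance, at y:
  At y: ◇□s requires □s at some successor in {v, w, y}.
    At v: □s is false.
    At w: □s is false.
    At y: □s is false.
  So ◇□s is false at y.
Satisfying worlds: {u, w}

u, w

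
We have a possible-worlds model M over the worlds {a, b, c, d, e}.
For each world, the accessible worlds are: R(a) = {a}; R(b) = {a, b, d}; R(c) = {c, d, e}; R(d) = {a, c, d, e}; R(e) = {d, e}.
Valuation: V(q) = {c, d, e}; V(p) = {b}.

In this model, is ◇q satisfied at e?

At e: ◇q requires q at some successor in {d, e}.
  q holds at d, so ◇q is true at e.

Yes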